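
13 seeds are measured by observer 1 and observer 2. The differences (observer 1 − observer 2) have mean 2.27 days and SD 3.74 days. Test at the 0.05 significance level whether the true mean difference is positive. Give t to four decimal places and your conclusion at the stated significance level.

t = 2.1884; reject H0

H0: μ_d = 0; H1: μ_d > 0 (paired t-test on the differences, right-tailed).
t = d̄/(s_d/√n) = 2.27/(3.74/√13) = 2.1884
df = n − 1 = 12
p-value = P(T ≥ 2.1884) ≈ 0.025
Since p ≈ 0.025 < α = 0.05, reject H0; the data support H1.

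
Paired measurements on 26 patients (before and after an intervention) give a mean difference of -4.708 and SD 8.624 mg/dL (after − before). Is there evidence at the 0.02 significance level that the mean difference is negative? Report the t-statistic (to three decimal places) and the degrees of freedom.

t = -2.784, df = 25

H0: μ_d = 0; H1: μ_d < 0 (paired t-test on the differences, left-tailed).
t = d̄/(s_d/√n) = -4.708/(8.624/√26) = -2.784
df = n − 1 = 25
p-value = P(T ≤ -2.784) ≈ 0.0050
Since p ≈ 0.0050 < α = 0.02, reject H0; the data support H1.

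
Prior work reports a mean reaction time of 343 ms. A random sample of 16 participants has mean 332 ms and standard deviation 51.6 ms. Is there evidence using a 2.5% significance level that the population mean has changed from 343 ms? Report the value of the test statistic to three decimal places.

H0: μ = 343; H1: μ ≠ 343 (one-sample t-test, two-sided).
t = (x̄ − μ₀)/(s/√n) = (332 − 343)/(51.6/√16) = -0.853
df = n − 1 = 15
Two-sided p-value ≈ 0.4072
Since p ≈ 0.4072 > α = 0.025, fail to reject H0; the evidence is not statistically significant.

-0.853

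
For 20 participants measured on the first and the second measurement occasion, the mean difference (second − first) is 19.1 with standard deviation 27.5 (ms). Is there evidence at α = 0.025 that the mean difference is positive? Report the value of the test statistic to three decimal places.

H0: μ_d = 0; H1: μ_d > 0 (paired t-test on the differences, right-tailed).
t = d̄/(s_d/√n) = 19.1/(27.5/√20) = 3.106
df = n − 1 = 19
p-value = P(T ≥ 3.106) ≈ 0.0029
Since p ≈ 0.0029 < α = 0.025, reject H0; the data support H1.

3.106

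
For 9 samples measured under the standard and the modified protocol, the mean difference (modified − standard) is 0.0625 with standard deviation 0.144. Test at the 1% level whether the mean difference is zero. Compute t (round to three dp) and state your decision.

t = 1.302; fail to reject H0

H0: μ_d = 0; H1: μ_d ≠ 0 (paired t-test on the differences, two-sided).
t = d̄/(s_d/√n) = 0.0625/(0.144/√9) = 1.302
df = n − 1 = 8
Two-sided p-value ≈ 0.2291
Since p ≈ 0.2291 > α = 0.01, fail to reject H0; the data do not provide sufficient evidence against H0.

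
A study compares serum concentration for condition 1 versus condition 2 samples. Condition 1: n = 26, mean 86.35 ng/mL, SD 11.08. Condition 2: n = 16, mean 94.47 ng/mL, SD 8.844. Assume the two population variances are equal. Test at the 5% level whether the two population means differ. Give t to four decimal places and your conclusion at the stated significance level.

Let group 1 = condition 1, group 2 = condition 2. H0: μ_1 = μ_2; H1: μ_1 ≠ μ_2 (two-sample pooled-variance t-test, two-sided).
s_p² = [(26−1)·11.08² + (16−1)·8.844²]/(26+16−2) = 106.06
t = (86.35 − 94.47)/√[106.06·(1/26 + 1/16)] = -2.4814
df = n₁ + n₂ − 2 = 40
Two-sided p-value ≈ 0.0174
Since p ≈ 0.0174 < α = 0.05, reject H0; the data support H1.

t = -2.4814; reject H0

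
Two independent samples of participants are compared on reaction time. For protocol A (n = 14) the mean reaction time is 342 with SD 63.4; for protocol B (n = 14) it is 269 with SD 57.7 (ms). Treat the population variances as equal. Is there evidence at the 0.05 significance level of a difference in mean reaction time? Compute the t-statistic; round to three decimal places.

Let group 1 = protocol A, group 2 = protocol B. H0: μ_1 = μ_2; H1: μ_1 ≠ μ_2 (two-sample pooled-variance t-test, two-sided).
s_p² = [(14−1)·63.4² + (14−1)·57.7²]/(14+14−2) = 3674.43
t = (342 − 269)/√[3674.43·(1/14 + 1/14)] = 3.186
df = n₁ + n₂ − 2 = 26
Two-sided p-value ≈ 0.004
Since p ≈ 0.004 < α = 0.05, reject H0; the data support H1.

3.186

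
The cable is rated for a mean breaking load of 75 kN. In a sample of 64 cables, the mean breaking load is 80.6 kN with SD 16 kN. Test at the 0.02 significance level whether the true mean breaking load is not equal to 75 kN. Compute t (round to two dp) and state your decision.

t = 2.80; reject H0

H0: μ = 75; H1: μ ≠ 75 (one-sample t-test, two-sided).
t = (x̄ − μ₀)/(s/√n) = (80.6 − 75)/(16/√64) = 2.80
df = n − 1 = 63
Two-sided p-value ≈ 0.0068
Since p ≈ 0.0068 < α = 0.02, reject H0; the data support H1.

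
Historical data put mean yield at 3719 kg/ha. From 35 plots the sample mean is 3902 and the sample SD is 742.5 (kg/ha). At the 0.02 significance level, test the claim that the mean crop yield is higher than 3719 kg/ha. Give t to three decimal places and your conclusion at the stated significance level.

t = 1.458; fail to reject H0

H0: μ = 3719; H1: μ > 3719 (one-sample t-test, right-tailed).
t = (x̄ − μ₀)/(s/√n) = (3902 − 3719)/(742.5/√35) = 1.458
df = n − 1 = 34
p-value = P(T ≥ 1.458) ≈ 0.077
Since p ≈ 0.077 > α = 0.02, fail to reject H0; the evidence is not statistically significant.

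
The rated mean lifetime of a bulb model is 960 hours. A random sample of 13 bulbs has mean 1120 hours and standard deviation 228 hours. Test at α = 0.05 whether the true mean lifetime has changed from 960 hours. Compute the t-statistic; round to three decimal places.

H0: μ = 960; H1: μ ≠ 960 (one-sample t-test, two-sided).
t = (x̄ − μ₀)/(s/√n) = (1120 − 960)/(228/√13) = 2.530
df = n − 1 = 12
Two-sided p-value ≈ 0.026
Since p ≈ 0.026 < α = 0.05, reject H0; the data support H1.

2.530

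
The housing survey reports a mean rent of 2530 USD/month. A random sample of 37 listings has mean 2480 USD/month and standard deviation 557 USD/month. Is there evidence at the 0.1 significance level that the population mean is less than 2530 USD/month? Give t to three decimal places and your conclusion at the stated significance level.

H0: μ = 2530; H1: μ < 2530 (one-sample t-test, left-tailed).
t = (x̄ − μ₀)/(s/√n) = (2480 − 2530)/(557/√37) = -0.546
df = n − 1 = 36
p-value = P(T ≤ -0.546) ≈ 0.2942
Since p ≈ 0.2942 > α = 0.1, fail to reject H0; the evidence is not statistically significant.

t = -0.546; fail to reject H0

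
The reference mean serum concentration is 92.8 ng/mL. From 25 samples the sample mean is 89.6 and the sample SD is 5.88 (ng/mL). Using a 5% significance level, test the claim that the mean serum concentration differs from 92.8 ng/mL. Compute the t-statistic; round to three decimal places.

-2.721

H0: μ = 92.8; H1: μ ≠ 92.8 (one-sample t-test, two-sided).
t = (x̄ − μ₀)/(s/√n) = (89.6 − 92.8)/(5.88/√25) = -2.721
df = n − 1 = 24
Two-sided p-value ≈ 0.012
Since p ≈ 0.012 < α = 0.05, reject H0; the data support H1.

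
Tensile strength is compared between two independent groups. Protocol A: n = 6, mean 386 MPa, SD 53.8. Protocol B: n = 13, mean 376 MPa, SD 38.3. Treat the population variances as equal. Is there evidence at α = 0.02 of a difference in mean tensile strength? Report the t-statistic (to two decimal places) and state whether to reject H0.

Let group 1 = protocol A, group 2 = protocol B. H0: μ_1 = μ_2; H1: μ_1 ≠ μ_2 (two-sample pooled-variance t-test, two-sided).
s_p² = [(6−1)·53.8² + (13−1)·38.3²]/(6+13−2) = 1886.76
t = (386 − 376)/√[1886.76·(1/6 + 1/13)] = 0.47
df = n₁ + n₂ − 2 = 17
Two-sided p-value ≈ 0.647
Since p ≈ 0.647 > α = 0.02, fail to reject H0; the evidence is not statistically significant.

t = 0.47; fail to reject H0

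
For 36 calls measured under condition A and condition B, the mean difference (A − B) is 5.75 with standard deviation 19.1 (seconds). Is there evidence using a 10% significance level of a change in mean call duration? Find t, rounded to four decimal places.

H0: μ_d = 0; H1: μ_d ≠ 0 (paired t-test on the differences, two-sided).
t = d̄/(s_d/√n) = 5.75/(19.1/√36) = 1.8063
df = n − 1 = 35
Two-sided p-value ≈ 0.079
Since p ≈ 0.079 < α = 0.1, reject H0; the data support H1.

1.8063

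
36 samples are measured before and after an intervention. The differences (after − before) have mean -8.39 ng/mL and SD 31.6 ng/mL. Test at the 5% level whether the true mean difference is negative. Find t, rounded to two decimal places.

-1.59

H0: μ_d = 0; H1: μ_d < 0 (paired t-test on the differences, left-tailed).
t = d̄/(s_d/√n) = -8.39/(31.6/√36) = -1.59
df = n − 1 = 35
p-value = P(T ≤ -1.59) ≈ 0.0601
Since p ≈ 0.0601 > α = 0.05, fail to reject H0; the evidence is not statistically significant.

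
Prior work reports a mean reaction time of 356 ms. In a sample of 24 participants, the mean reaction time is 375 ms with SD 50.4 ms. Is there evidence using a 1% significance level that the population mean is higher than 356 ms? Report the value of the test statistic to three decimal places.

1.847

H0: μ = 356; H1: μ > 356 (one-sample t-test, right-tailed).
t = (x̄ − μ₀)/(s/√n) = (375 − 356)/(50.4/√24) = 1.847
df = n − 1 = 23
p-value = P(T ≥ 1.847) ≈ 0.039
Since p ≈ 0.039 > α = 0.01, fail to reject H0; the data do not provide sufficient evidence against H0.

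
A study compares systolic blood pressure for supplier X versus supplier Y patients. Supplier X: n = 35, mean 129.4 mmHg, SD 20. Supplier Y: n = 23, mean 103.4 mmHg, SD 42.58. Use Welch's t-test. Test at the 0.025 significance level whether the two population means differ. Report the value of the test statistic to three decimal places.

Let group 1 = supplier X, group 2 = supplier Y. H0: μ_1 = μ_2; H1: μ_1 ≠ μ_2 (Welch's two-sample t-test, two-sided).
t = (x̄_1 − x̄_2)/√(s_1²/n_1 + s_2²/n_2) = (129.4 − 103.4)/√(20²/35 + 42.58²/23) = 2.737
Welch–Satterthwaite df ≈ 28.45
Two-sided p-value ≈ 0.0106
Since p ≈ 0.0106 < α = 0.025, reject H0; the data support H1.

2.737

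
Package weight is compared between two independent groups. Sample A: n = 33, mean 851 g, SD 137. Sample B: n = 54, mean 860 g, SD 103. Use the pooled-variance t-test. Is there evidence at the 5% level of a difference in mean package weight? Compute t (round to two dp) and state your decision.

Let group 1 = sample A, group 2 = sample B. H0: μ_1 = μ_2; H1: μ_1 ≠ μ_2 (two-sample pooled-variance t-test, two-sided).
s_p² = [(33−1)·137² + (54−1)·103²]/(33+54−2) = 13681
t = (851 − 860)/√[13681·(1/33 + 1/54)] = -0.35
df = n₁ + n₂ − 2 = 85
Two-sided p-value ≈ 0.7285
Since p ≈ 0.7285 > α = 0.05, fail to reject H0; the data do not provide sufficient evidence against H0.

t = -0.35; fail to reject H0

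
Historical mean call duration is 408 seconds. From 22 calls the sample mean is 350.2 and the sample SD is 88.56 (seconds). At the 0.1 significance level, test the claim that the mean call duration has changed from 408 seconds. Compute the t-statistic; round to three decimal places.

H0: μ = 408; H1: μ ≠ 408 (one-sample t-test, two-sided).
t = (x̄ − μ₀)/(s/√n) = (350.2 − 408)/(88.56/√22) = -3.061
df = n − 1 = 21
Two-sided p-value ≈ 0.006
Since p ≈ 0.006 < α = 0.1, reject H0; the evidence is statistically significant.

-3.061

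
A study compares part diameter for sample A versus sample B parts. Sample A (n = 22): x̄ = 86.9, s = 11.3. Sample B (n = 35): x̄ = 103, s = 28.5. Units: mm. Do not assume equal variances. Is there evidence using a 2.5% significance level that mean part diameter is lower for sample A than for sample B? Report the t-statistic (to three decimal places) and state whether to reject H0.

t = -2.989; reject H0

Let group 1 = sample A, group 2 = sample B. H0: μ_1 = μ_2; H1: μ_1 < μ_2 (Welch's two-sample t-test, left-tailed).
t = (x̄_1 − x̄_2)/√(s_1²/n_1 + s_2²/n_2) = (86.9 − 103)/√(11.3²/22 + 28.5²/35) = -2.989
Welch–Satterthwaite df ≈ 48.25
p-value = P(T ≤ -2.989) ≈ 0.002
Since p ≈ 0.002 < α = 0.025, reject H0; the evidence is statistically significant.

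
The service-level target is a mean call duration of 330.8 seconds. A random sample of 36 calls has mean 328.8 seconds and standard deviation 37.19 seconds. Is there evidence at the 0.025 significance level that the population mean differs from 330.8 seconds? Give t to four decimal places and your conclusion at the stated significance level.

t = -0.3227; fail to reject H0

H0: μ = 330.8; H1: μ ≠ 330.8 (one-sample t-test, two-sided).
t = (x̄ − μ₀)/(s/√n) = (328.8 − 330.8)/(37.19/√36) = -0.3227
df = n − 1 = 35
Two-sided p-value ≈ 0.7489
Since p ≈ 0.7489 > α = 0.025, fail to reject H0; the evidence is not statistically significant.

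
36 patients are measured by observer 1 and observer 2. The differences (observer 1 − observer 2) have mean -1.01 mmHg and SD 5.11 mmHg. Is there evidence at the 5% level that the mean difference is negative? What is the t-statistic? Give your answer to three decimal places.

-1.186

H0: μ_d = 0; H1: μ_d < 0 (paired t-test on the differences, left-tailed).
t = d̄/(s_d/√n) = -1.01/(5.11/√36) = -1.186
df = n − 1 = 35
p-value = P(T ≤ -1.186) ≈ 0.1218
Since p ≈ 0.1218 > α = 0.05, fail to reject H0; the data do not provide sufficient evidence against H0.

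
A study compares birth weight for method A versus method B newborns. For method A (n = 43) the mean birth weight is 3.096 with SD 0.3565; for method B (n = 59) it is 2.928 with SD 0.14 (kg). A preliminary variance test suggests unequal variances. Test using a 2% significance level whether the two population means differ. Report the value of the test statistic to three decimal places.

Let group 1 = method A, group 2 = method B. H0: μ_1 = μ_2; H1: μ_1 ≠ μ_2 (Welch's two-sample t-test, two-sided).
t = (x̄_1 − x̄_2)/√(s_1²/n_1 + s_2²/n_2) = (3.096 − 2.928)/√(0.3565²/43 + 0.14²/59) = 2.930
Welch–Satterthwaite df ≈ 51.50
Two-sided p-value ≈ 0.0050
Since p ≈ 0.0050 < α = 0.02, reject H0; the data support H1.

2.930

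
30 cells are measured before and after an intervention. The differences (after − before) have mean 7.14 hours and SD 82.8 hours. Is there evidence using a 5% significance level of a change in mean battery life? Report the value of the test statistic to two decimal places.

H0: μ_d = 0; H1: μ_d ≠ 0 (paired t-test on the differences, two-sided).
t = d̄/(s_d/√n) = 7.14/(82.8/√30) = 0.47
df = n − 1 = 29
Two-sided p-value ≈ 0.640
Since p ≈ 0.640 > α = 0.05, fail to reject H0; the evidence is not statistically significant.

0.47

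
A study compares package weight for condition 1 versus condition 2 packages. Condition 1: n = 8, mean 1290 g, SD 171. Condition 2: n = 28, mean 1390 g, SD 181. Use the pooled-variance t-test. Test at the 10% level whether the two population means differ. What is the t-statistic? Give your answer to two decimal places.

Let group 1 = condition 1, group 2 = condition 2. H0: μ_1 = μ_2; H1: μ_1 ≠ μ_2 (two-sample pooled-variance t-test, two-sided).
s_p² = [(8−1)·171² + (28−1)·181²]/(8+28−2) = 32036.3
t = (1290 − 1390)/√[32036.3·(1/8 + 1/28)] = -1.39
df = n₁ + n₂ − 2 = 34
Two-sided p-value ≈ 0.1725
Since p ≈ 0.1725 > α = 0.1, fail to reject H0; the evidence is not statistically significant.

-1.39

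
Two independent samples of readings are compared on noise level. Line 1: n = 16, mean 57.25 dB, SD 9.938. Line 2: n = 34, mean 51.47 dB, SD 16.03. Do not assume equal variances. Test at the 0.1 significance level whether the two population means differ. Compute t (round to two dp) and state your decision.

t = 1.56; fail to reject H0

Let group 1 = line 1, group 2 = line 2. H0: μ_1 = μ_2; H1: μ_1 ≠ μ_2 (Welch's two-sample t-test, two-sided).
t = (x̄_1 − x̄_2)/√(s_1²/n_1 + s_2²/n_2) = (57.25 − 51.47)/√(9.938²/16 + 16.03²/34) = 1.56
Welch–Satterthwaite df ≈ 44.14
Two-sided p-value ≈ 0.1259
Since p ≈ 0.1259 > α = 0.1, fail to reject H0; the evidence is not statistically significant.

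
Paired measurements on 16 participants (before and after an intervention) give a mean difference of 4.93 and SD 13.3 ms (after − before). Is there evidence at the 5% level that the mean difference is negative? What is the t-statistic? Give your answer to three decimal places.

H0: μ_d = 0; H1: μ_d < 0 (paired t-test on the differences, left-tailed).
t = d̄/(s_d/√n) = 4.93/(13.3/√16) = 1.483
df = n − 1 = 15
p-value = P(T ≤ 1.483) ≈ 0.921
Since p ≈ 0.921 > α = 0.05, fail to reject H0; the data do not provide sufficient evidence against H0.

1.483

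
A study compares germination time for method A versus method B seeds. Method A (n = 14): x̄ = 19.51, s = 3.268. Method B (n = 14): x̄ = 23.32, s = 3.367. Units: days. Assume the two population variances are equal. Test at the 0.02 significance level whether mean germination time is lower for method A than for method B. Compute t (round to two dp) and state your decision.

Let group 1 = method A, group 2 = method B. H0: μ_1 = μ_2; H1: μ_1 < μ_2 (two-sample pooled-variance t-test, left-tailed).
s_p² = [(14−1)·3.268² + (14−1)·3.367²]/(14+14−2) = 11.0083
t = (19.51 − 23.32)/√[11.0083·(1/14 + 1/14)] = -3.04
df = n₁ + n₂ − 2 = 26
p-value = P(T ≤ -3.04) ≈ 0.0027
Since p ≈ 0.0027 < α = 0.02, reject H0; the data support H1.

t = -3.04; reject H0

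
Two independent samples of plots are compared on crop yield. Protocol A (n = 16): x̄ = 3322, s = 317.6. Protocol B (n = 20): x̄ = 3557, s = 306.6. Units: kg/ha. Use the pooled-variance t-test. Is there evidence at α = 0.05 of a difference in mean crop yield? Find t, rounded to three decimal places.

-2.249

Let group 1 = protocol A, group 2 = protocol B. H0: μ_1 = μ_2; H1: μ_1 ≠ μ_2 (two-sample pooled-variance t-test, two-sided).
s_p² = [(16−1)·317.6² + (20−1)·306.6²]/(16+20−2) = 97032.8
t = (3322 − 3557)/√[97032.8·(1/16 + 1/20)] = -2.249
df = n₁ + n₂ − 2 = 34
Two-sided p-value ≈ 0.031
Since p ≈ 0.031 < α = 0.05, reject H0; the data support H1.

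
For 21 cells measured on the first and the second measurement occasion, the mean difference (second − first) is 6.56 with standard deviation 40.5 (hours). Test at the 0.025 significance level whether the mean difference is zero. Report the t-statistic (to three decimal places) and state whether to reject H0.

t = 0.742; fail to reject H0

H0: μ_d = 0; H1: μ_d ≠ 0 (paired t-test on the differences, two-sided).
t = d̄/(s_d/√n) = 6.56/(40.5/√21) = 0.742
df = n − 1 = 20
Two-sided p-value ≈ 0.467
Since p ≈ 0.467 > α = 0.025, fail to reject H0; the evidence is not statistically significant.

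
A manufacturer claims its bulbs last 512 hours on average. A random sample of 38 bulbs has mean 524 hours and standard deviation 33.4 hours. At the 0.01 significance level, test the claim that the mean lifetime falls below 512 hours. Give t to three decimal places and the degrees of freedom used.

t = 2.215, df = 37

H0: μ = 512; H1: μ < 512 (one-sample t-test, left-tailed).
t = (x̄ − μ₀)/(s/√n) = (524 − 512)/(33.4/√38) = 2.215
df = n − 1 = 37
p-value = P(T ≤ 2.215) ≈ 0.9835
Since p ≈ 0.9835 > α = 0.01, fail to reject H0; the data do not provide sufficient evidence against H0.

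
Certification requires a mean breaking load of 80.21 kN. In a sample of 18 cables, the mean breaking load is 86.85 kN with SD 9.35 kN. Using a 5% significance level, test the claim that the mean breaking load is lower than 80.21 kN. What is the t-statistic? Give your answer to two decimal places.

3.01

H0: μ = 80.21; H1: μ < 80.21 (one-sample t-test, left-tailed).
t = (x̄ − μ₀)/(s/√n) = (86.85 − 80.21)/(9.35/√18) = 3.01
df = n − 1 = 17
p-value = P(T ≤ 3.01) ≈ 0.9961
Since p ≈ 0.9961 > α = 0.05, fail to reject H0; the evidence is not statistically significant.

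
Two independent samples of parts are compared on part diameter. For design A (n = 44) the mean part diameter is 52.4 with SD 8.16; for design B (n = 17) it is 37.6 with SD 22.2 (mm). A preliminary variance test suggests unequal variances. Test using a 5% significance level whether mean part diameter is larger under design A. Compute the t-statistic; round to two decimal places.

Let group 1 = design A, group 2 = design B. H0: μ_1 = μ_2; H1: μ_1 > μ_2 (Welch's two-sample t-test, right-tailed).
t = (x̄_1 − x̄_2)/√(s_1²/n_1 + s_2²/n_2) = (52.4 − 37.6)/√(8.16²/44 + 22.2²/17) = 2.68
Welch–Satterthwaite df ≈ 17.70
p-value = P(T ≥ 2.68) ≈ 0.0077
Since p ≈ 0.0077 < α = 0.05, reject H0; the data support H1.

2.68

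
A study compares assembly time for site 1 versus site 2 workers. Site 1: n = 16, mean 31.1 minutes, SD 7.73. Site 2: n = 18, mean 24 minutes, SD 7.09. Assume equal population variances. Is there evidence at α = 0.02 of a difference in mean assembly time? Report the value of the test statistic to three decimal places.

2.794

Let group 1 = site 1, group 2 = site 2. H0: μ_1 = μ_2; H1: μ_1 ≠ μ_2 (two-sample pooled-variance t-test, two-sided).
s_p² = [(16−1)·7.73² + (18−1)·7.09²]/(16+18−2) = 54.7141
t = (31.1 − 24)/√[54.7141·(1/16 + 1/18)] = 2.794
df = n₁ + n₂ − 2 = 32
Two-sided p-value ≈ 0.009
Since p ≈ 0.009 < α = 0.02, reject H0; the data support H1.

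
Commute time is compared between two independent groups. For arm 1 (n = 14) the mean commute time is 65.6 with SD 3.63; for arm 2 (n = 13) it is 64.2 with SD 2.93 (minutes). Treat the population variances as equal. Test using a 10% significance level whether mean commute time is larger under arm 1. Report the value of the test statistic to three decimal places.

1.097

Let group 1 = arm 1, group 2 = arm 2. H0: μ_1 = μ_2; H1: μ_1 > μ_2 (two-sample pooled-variance t-test, right-tailed).
s_p² = [(14−1)·3.63² + (13−1)·2.93²]/(14+13−2) = 10.9727
t = (65.6 − 64.2)/√[10.9727·(1/14 + 1/13)] = 1.097
df = n₁ + n₂ − 2 = 25
p-value = P(T ≥ 1.097) ≈ 0.141
Since p ≈ 0.141 > α = 0.1, fail to reject H0; the data do not provide sufficient evidence against H0.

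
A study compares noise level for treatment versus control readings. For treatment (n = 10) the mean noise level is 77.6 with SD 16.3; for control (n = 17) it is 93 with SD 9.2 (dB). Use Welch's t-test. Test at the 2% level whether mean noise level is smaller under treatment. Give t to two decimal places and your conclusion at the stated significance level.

t = -2.74; reject H0

Let group 1 = treatment, group 2 = control. H0: μ_1 = μ_2; H1: μ_1 < μ_2 (Welch's two-sample t-test, left-tailed).
t = (x̄_1 − x̄_2)/√(s_1²/n_1 + s_2²/n_2) = (77.6 − 93)/√(16.3²/10 + 9.2²/17) = -2.74
Welch–Satterthwaite df ≈ 12.44
p-value = P(T ≤ -2.74) ≈ 0.009
Since p ≈ 0.009 < α = 0.02, reject H0; the data support H1.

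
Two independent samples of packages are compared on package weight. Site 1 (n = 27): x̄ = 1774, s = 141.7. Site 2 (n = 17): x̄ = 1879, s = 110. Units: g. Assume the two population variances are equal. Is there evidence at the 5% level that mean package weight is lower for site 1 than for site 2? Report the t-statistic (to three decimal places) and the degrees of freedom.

Let group 1 = site 1, group 2 = site 2. H0: μ_1 = μ_2; H1: μ_1 < μ_2 (two-sample pooled-variance t-test, left-tailed).
s_p² = [(27−1)·141.7² + (17−1)·110²]/(27+17−2) = 17039.3
t = (1774 − 1879)/√[17039.3·(1/27 + 1/17)] = -2.598
df = n₁ + n₂ − 2 = 42
p-value = P(T ≤ -2.598) ≈ 0.0064
Since p ≈ 0.0064 < α = 0.05, reject H0; the evidence is statistically significant.

t = -2.598, df = 42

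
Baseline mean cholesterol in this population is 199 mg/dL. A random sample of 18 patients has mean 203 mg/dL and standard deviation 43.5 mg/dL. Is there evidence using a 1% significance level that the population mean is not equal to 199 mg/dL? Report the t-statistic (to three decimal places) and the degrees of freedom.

H0: μ = 199; H1: μ ≠ 199 (one-sample t-test, two-sided).
t = (x̄ − μ₀)/(s/√n) = (203 − 199)/(43.5/√18) = 0.390
df = n − 1 = 17
Two-sided p-value ≈ 0.701
Since p ≈ 0.701 > α = 0.01, fail to reject H0; the data do not provide sufficient evidence against H0.

t = 0.390, df = 17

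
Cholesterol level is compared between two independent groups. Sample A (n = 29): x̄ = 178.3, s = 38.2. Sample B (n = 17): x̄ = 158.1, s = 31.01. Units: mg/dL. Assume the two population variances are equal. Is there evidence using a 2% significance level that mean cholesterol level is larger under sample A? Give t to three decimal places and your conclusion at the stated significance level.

Let group 1 = sample A, group 2 = sample B. H0: μ_1 = μ_2; H1: μ_1 > μ_2 (two-sample pooled-variance t-test, right-tailed).
s_p² = [(29−1)·38.2² + (17−1)·31.01²]/(29+17−2) = 1278.29
t = (178.3 − 158.1)/√[1278.29·(1/29 + 1/17)] = 1.850
df = n₁ + n₂ − 2 = 44
p-value = P(T ≥ 1.850) ≈ 0.0355
Since p ≈ 0.0355 > α = 0.02, fail to reject H0; the data do not provide sufficient evidence against H0.

t = 1.850; fail to reject H0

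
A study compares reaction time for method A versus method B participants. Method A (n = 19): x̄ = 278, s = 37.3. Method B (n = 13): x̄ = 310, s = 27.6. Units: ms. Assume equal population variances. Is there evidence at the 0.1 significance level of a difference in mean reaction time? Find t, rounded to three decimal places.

-2.634

Let group 1 = method A, group 2 = method B. H0: μ_1 = μ_2; H1: μ_1 ≠ μ_2 (two-sample pooled-variance t-test, two-sided).
s_p² = [(19−1)·37.3² + (13−1)·27.6²]/(19+13−2) = 1139.48
t = (278 − 310)/√[1139.48·(1/19 + 1/13)] = -2.634
df = n₁ + n₂ − 2 = 30
Two-sided p-value ≈ 0.013
Since p ≈ 0.013 < α = 0.1, reject H0; the evidence is statistically significant.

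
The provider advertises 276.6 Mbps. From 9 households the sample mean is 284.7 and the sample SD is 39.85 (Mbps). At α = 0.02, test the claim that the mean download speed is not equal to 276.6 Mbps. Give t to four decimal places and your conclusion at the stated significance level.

H0: μ = 276.6; H1: μ ≠ 276.6 (one-sample t-test, two-sided).
t = (x̄ − μ₀)/(s/√n) = (284.7 − 276.6)/(39.85/√9) = 0.6098
df = n − 1 = 8
Two-sided p-value ≈ 0.5589
Since p ≈ 0.5589 > α = 0.02, fail to reject H0; the evidence is not statistically significant.

t = 0.6098; fail to reject H0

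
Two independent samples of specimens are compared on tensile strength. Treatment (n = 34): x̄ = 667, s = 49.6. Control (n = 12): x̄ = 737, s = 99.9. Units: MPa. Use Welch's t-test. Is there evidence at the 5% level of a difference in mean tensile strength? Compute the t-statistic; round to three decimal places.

Let group 1 = treatment, group 2 = control. H0: μ_1 = μ_2; H1: μ_1 ≠ μ_2 (Welch's two-sample t-test, two-sided).
t = (x̄_1 − x̄_2)/√(s_1²/n_1 + s_2²/n_2) = (667 − 737)/√(49.6²/34 + 99.9²/12) = -2.328
Welch–Satterthwaite df ≈ 12.96
Two-sided p-value ≈ 0.037
Since p ≈ 0.037 < α = 0.05, reject H0; the evidence is statistically significant.

-2.328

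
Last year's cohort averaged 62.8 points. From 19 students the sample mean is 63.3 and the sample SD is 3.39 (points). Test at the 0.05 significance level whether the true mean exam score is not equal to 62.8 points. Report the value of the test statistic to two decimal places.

H0: μ = 62.8; H1: μ ≠ 62.8 (one-sample t-test, two-sided).
t = (x̄ − μ₀)/(s/√n) = (63.3 − 62.8)/(3.39/√19) = 0.64
df = n − 1 = 18
Two-sided p-value ≈ 0.528
Since p ≈ 0.528 > α = 0.05, fail to reject H0; the data do not provide sufficient evidence against H0.

0.64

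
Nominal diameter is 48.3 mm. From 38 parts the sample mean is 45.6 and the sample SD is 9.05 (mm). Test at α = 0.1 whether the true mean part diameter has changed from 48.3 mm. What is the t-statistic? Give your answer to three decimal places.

H0: μ = 48.3; H1: μ ≠ 48.3 (one-sample t-test, two-sided).
t = (x̄ − μ₀)/(s/√n) = (45.6 − 48.3)/(9.05/√38) = -1.839
df = n − 1 = 37
Two-sided p-value ≈ 0.074
Since p ≈ 0.074 < α = 0.1, reject H0; the data support H1.

-1.839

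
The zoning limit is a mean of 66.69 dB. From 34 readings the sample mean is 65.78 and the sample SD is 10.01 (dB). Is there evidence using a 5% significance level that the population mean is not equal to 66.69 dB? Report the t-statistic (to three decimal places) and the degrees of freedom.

t = -0.530, df = 33

H0: μ = 66.69; H1: μ ≠ 66.69 (one-sample t-test, two-sided).
t = (x̄ − μ₀)/(s/√n) = (65.78 − 66.69)/(10.01/√34) = -0.530
df = n − 1 = 33
Two-sided p-value ≈ 0.600
Since p ≈ 0.600 > α = 0.05, fail to reject H0; the evidence is not statistically significant.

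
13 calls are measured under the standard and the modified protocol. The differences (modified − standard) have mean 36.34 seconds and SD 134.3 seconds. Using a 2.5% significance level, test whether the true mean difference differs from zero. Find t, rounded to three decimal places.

0.976

H0: μ_d = 0; H1: μ_d ≠ 0 (paired t-test on the differences, two-sided).
t = d̄/(s_d/√n) = 36.34/(134.3/√13) = 0.976
df = n − 1 = 12
Two-sided p-value ≈ 0.3485
Since p ≈ 0.3485 > α = 0.025, fail to reject H0; the data do not provide sufficient evidence against H0.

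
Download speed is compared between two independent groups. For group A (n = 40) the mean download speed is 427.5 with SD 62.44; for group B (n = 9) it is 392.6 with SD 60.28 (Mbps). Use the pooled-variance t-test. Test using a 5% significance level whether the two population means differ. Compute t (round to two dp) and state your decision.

Let group 1 = group A, group 2 = group B. H0: μ_1 = μ_2; H1: μ_1 ≠ μ_2 (two-sample pooled-variance t-test, two-sided).
s_p² = [(40−1)·62.44² + (9−1)·60.28²]/(40+9−2) = 3853.63
t = (427.5 − 392.6)/√[3853.63·(1/40 + 1/9)] = 1.52
df = n₁ + n₂ − 2 = 47
Two-sided p-value ≈ 0.1342
Since p ≈ 0.1342 > α = 0.05, fail to reject H0; the data do not provide sufficient evidence against H0.

t = 1.52; fail to reject H0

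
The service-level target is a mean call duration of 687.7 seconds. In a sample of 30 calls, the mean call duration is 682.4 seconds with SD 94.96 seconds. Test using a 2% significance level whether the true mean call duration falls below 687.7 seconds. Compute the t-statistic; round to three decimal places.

-0.306

H0: μ = 687.7; H1: μ < 687.7 (one-sample t-test, left-tailed).
t = (x̄ − μ₀)/(s/√n) = (682.4 − 687.7)/(94.96/√30) = -0.306
df = n − 1 = 29
p-value = P(T ≤ -0.306) ≈ 0.381
Since p ≈ 0.381 > α = 0.02, fail to reject H0; the data do not provide sufficient evidence against H0.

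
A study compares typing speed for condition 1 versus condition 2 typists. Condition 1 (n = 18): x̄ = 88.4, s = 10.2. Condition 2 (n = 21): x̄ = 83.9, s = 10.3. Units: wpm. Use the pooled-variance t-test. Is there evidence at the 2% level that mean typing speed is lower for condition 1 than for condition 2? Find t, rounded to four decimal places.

Let group 1 = condition 1, group 2 = condition 2. H0: μ_1 = μ_2; H1: μ_1 < μ_2 (two-sample pooled-variance t-test, left-tailed).
s_p² = [(18−1)·10.2² + (21−1)·10.3²]/(18+21−2) = 105.148
t = (88.4 − 83.9)/√[105.148·(1/18 + 1/21)] = 1.3662
df = n₁ + n₂ − 2 = 37
p-value = P(T ≤ 1.3662) ≈ 0.910
Since p ≈ 0.910 > α = 0.02, fail to reject H0; the evidence is not statistically significant.

1.3662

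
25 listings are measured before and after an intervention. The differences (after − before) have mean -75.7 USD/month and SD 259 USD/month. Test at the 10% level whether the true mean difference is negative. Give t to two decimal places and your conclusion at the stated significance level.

t = -1.46; reject H0

H0: μ_d = 0; H1: μ_d < 0 (paired t-test on the differences, left-tailed).
t = d̄/(s_d/√n) = -75.7/(259/√25) = -1.46
df = n − 1 = 24
p-value = P(T ≤ -1.46) ≈ 0.078
Since p ≈ 0.078 < α = 0.1, reject H0; the evidence is statistically significant.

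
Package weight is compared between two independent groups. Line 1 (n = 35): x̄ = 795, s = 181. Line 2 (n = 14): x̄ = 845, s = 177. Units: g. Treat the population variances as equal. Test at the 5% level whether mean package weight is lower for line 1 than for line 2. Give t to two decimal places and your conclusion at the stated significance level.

Let group 1 = line 1, group 2 = line 2. H0: μ_1 = μ_2; H1: μ_1 < μ_2 (two-sample pooled-variance t-test, left-tailed).
s_p² = [(35−1)·181² + (14−1)·177²]/(35+14−2) = 32364.9
t = (795 − 845)/√[32364.9·(1/35 + 1/14)] = -0.88
df = n₁ + n₂ − 2 = 47
p-value = P(T ≤ -0.88) ≈ 0.1920
Since p ≈ 0.1920 > α = 0.05, fail to reject H0; the data do not provide sufficient evidence against H0.

t = -0.88; fail to reject H0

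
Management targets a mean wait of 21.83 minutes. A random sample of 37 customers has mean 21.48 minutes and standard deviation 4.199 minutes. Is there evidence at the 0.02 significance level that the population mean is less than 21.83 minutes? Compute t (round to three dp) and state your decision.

t = -0.507; fail to reject H0

H0: μ = 21.83; H1: μ < 21.83 (one-sample t-test, left-tailed).
t = (x̄ − μ₀)/(s/√n) = (21.48 − 21.83)/(4.199/√37) = -0.507
df = n − 1 = 36
p-value = P(T ≤ -0.507) ≈ 0.3076
Since p ≈ 0.3076 > α = 0.02, fail to reject H0; the data do not provide sufficient evidence against H0.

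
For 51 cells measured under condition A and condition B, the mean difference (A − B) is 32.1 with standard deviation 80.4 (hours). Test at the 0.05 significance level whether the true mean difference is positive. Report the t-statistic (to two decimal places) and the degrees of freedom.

t = 2.85, df = 50

H0: μ_d = 0; H1: μ_d > 0 (paired t-test on the differences, right-tailed).
t = d̄/(s_d/√n) = 32.1/(80.4/√51) = 2.85
df = n − 1 = 50
p-value = P(T ≥ 2.85) ≈ 0.0032
Since p ≈ 0.0032 < α = 0.05, reject H0; the evidence is statistically significant.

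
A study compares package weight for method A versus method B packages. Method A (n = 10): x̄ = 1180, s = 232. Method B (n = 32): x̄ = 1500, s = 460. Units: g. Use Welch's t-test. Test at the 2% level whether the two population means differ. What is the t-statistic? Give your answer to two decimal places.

Let group 1 = method A, group 2 = method B. H0: μ_1 = μ_2; H1: μ_1 ≠ μ_2 (Welch's two-sample t-test, two-sided).
t = (x̄_1 − x̄_2)/√(s_1²/n_1 + s_2²/n_2) = (1180 − 1500)/√(232²/10 + 460²/32) = -2.92
Welch–Satterthwaite df ≈ 31.08
Two-sided p-value ≈ 0.006
Since p ≈ 0.006 < α = 0.02, reject H0; the evidence is statistically significant.

-2.92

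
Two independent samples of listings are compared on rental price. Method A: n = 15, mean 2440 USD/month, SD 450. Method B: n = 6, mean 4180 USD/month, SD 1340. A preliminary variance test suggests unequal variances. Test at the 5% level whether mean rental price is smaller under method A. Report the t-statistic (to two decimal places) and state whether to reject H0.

Let group 1 = method A, group 2 = method B. H0: μ_1 = μ_2; H1: μ_1 < μ_2 (Welch's two-sample t-test, left-tailed).
t = (x̄_1 − x̄_2)/√(s_1²/n_1 + s_2²/n_2) = (2440 − 4180)/√(450²/15 + 1340²/6) = -3.11
Welch–Satterthwaite df ≈ 5.46
p-value = P(T ≤ -3.11) ≈ 0.0118
Since p ≈ 0.0118 < α = 0.05, reject H0; the data support H1.

t = -3.11; reject H0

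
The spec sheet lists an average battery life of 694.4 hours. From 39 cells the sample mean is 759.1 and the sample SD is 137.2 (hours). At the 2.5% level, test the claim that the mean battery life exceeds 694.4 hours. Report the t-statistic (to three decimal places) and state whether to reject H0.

H0: μ = 694.4; H1: μ > 694.4 (one-sample t-test, right-tailed).
t = (x̄ − μ₀)/(s/√n) = (759.1 − 694.4)/(137.2/√39) = 2.945
df = n − 1 = 38
p-value = P(T ≥ 2.945) ≈ 0.003
Since p ≈ 0.003 < α = 0.025, reject H0; the evidence is statistically significant.

t = 2.945; reject H0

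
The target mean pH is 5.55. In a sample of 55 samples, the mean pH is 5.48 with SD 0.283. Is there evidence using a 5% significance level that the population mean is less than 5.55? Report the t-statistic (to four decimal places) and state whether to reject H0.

t = -1.8344; reject H0

H0: μ = 5.55; H1: μ < 5.55 (one-sample t-test, left-tailed).
t = (x̄ − μ₀)/(s/√n) = (5.48 − 5.55)/(0.283/√55) = -1.8344
df = n − 1 = 54
p-value = P(T ≤ -1.8344) ≈ 0.036
Since p ≈ 0.036 < α = 0.05, reject H0; the evidence is statistically significant.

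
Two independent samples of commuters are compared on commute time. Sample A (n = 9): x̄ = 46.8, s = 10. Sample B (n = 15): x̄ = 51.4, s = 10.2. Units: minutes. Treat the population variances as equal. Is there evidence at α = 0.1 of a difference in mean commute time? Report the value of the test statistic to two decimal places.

Let group 1 = sample A, group 2 = sample B. H0: μ_1 = μ_2; H1: μ_1 ≠ μ_2 (two-sample pooled-variance t-test, two-sided).
s_p² = [(9−1)·10² + (15−1)·10.2²]/(9+15−2) = 102.571
t = (46.8 − 51.4)/√[102.571·(1/9 + 1/15)] = -1.08
df = n₁ + n₂ − 2 = 22
Two-sided p-value ≈ 0.293
Since p ≈ 0.293 > α = 0.1, fail to reject H0; the data do not provide sufficient evidence against H0.

-1.08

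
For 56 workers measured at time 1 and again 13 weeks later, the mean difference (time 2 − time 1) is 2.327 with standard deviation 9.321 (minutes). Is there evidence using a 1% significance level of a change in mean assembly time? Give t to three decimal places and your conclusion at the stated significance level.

H0: μ_d = 0; H1: μ_d ≠ 0 (paired t-test on the differences, two-sided).
t = d̄/(s_d/√n) = 2.327/(9.321/√56) = 1.868
df = n − 1 = 55
Two-sided p-value ≈ 0.0671
Since p ≈ 0.0671 > α = 0.01, fail to reject H0; the evidence is not statistically significant.

t = 1.868; fail to reject H0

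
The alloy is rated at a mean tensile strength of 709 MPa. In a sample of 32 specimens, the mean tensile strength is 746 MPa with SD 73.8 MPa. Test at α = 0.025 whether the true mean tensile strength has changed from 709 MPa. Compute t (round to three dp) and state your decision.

H0: μ = 709; H1: μ ≠ 709 (one-sample t-test, two-sided).
t = (x̄ − μ₀)/(s/√n) = (746 − 709)/(73.8/√32) = 2.836
df = n − 1 = 31
Two-sided p-value ≈ 0.008
Since p ≈ 0.008 < α = 0.025, reject H0; the data support H1.

t = 2.836; reject H0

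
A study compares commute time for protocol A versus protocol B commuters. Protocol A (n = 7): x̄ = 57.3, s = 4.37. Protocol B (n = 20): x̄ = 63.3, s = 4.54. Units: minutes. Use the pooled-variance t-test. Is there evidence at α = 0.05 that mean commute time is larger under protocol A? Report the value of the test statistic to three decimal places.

-3.036

Let group 1 = protocol A, group 2 = protocol B. H0: μ_1 = μ_2; H1: μ_1 > μ_2 (two-sample pooled-variance t-test, right-tailed).
s_p² = [(7−1)·4.37² + (20−1)·4.54²]/(7+20−2) = 20.2481
t = (57.3 − 63.3)/√[20.2481·(1/7 + 1/20)] = -3.036
df = n₁ + n₂ − 2 = 25
p-value = P(T ≥ -3.036) ≈ 0.9972
Since p ≈ 0.9972 > α = 0.05, fail to reject H0; the evidence is not statistically significant.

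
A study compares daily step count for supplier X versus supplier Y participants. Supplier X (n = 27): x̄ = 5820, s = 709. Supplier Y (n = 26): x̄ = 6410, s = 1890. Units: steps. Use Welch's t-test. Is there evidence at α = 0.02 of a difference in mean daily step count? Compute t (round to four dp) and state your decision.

Let group 1 = supplier X, group 2 = supplier Y. H0: μ_1 = μ_2; H1: μ_1 ≠ μ_2 (Welch's two-sample t-test, two-sided).
t = (x̄_1 − x̄_2)/√(s_1²/n_1 + s_2²/n_2) = (5820 − 6410)/√(709²/27 + 1890²/26) = -1.4938
Welch–Satterthwaite df ≈ 31.68
Two-sided p-value ≈ 0.1451
Since p ≈ 0.1451 > α = 0.02, fail to reject H0; the evidence is not statistically significant.

t = -1.4938; fail to reject H0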